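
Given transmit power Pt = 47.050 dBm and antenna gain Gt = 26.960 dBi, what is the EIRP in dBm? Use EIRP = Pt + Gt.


EIRP = Pt + Gt = 47.050 + 26.960 = 74.01 dBm

74.01 dBm


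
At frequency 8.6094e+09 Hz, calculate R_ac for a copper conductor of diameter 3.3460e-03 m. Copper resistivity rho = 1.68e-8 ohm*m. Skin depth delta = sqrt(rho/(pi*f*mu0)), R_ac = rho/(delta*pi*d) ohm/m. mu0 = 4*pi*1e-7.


delta = sqrt(1.68e-8 / (pi * 8.6094e+09 * 4*pi*1e-7)) = 7.030534e-07 m
R_ac = 1.68e-8 / (7.030534e-07 * pi * 3.3460e-03) = 2.273 ohm/m

2.273 ohm/m


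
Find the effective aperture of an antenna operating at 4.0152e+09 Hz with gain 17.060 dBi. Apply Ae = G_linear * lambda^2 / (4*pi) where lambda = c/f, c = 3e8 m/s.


lambda = c / f = 3.0000e+08 / 4.0152e+09 = 0.07471608 m
G_linear = 10^(17.060/10) = 50.81594
Ae = G_linear * lambda^2 / (4*pi) = 50.81594 * 0.07471608^2 / (4*pi) = 0.02257 m^2

0.02257 m^2


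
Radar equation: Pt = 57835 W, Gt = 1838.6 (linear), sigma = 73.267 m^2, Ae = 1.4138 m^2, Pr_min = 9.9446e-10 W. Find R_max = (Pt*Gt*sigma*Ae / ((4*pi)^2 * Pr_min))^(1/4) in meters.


R^4 = 57835*1838.6*73.267*1.4138 / ((4*pi)^2 * 9.9446e-10) = 7.014025e+16
R_max = 7.014025e+16^0.25 = 16274 m

16274 m


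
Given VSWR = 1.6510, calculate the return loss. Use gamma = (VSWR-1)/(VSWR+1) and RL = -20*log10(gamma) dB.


gamma = (1.6510 - 1) / (1.6510 + 1) = 0.2455677
RL = -20 * log10(0.2455677) = 12.20 dB

12.20 dB


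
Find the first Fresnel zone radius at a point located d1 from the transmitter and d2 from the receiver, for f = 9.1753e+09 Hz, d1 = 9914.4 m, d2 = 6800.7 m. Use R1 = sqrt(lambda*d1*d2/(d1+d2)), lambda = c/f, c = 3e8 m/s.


lambda = c / f = 3.0000e+08 / 9.1753e+09 = 0.03269648 m
R1 = sqrt(0.03269648 * 9914.4 * 6800.7 / (9914.4 + 6800.7)) = 11.48 m

11.48 m


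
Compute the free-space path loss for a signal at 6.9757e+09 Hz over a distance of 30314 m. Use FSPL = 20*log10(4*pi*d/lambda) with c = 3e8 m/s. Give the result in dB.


lambda = c / f = 3.0000e+08 / 6.9757e+09 = 0.04300644 m
FSPL = 20 * log10(4*pi*30314/0.04300644) = 138.9 dB

138.9 dB


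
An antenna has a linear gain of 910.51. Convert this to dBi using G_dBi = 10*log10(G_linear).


G_dBi = 10 * log10(910.51) = 29.59 dBi

29.59 dBi


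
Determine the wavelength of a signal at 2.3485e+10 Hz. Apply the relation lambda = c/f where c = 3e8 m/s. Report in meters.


lambda = c / f = 3.0000e+08 / 2.3485e+10 = 0.01277 m

0.01277 m


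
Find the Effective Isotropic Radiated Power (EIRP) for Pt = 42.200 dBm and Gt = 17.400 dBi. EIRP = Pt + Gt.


EIRP = Pt + Gt = 42.200 + 17.400 = 59.60 dBm

59.60 dBm


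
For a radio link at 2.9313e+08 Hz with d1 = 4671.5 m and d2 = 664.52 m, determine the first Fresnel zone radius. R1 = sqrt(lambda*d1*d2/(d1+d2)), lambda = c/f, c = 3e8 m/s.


lambda = c / f = 3.0000e+08 / 2.9313e+08 = 1.023437 m
R1 = sqrt(1.023437 * 4671.5 * 664.52 / (4671.5 + 664.52)) = 24.40 m

24.40 m


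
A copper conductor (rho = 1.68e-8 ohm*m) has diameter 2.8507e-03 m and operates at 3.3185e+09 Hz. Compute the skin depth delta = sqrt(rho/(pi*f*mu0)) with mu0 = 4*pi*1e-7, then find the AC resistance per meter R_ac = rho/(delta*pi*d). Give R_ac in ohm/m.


delta = sqrt(1.68e-8 / (pi * 3.3185e+09 * 4*pi*1e-7)) = 1.132410e-06 m
R_ac = 1.68e-8 / (1.132410e-06 * pi * 2.8507e-03) = 1.657 ohm/m

1.657 ohm/m


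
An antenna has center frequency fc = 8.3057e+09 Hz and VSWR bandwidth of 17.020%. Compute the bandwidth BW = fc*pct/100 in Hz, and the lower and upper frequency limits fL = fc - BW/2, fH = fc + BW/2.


BW = 8.3057e+09 * 17.020/100 = 1.413630e+09 Hz
fL = 8.3057e+09 - 1.413630e+09/2 = 7.599e+09 Hz
fH = 8.3057e+09 + 1.413630e+09/2 = 9.013e+09 Hz

BW=1.414e+09 Hz, fL=7.599e+09 Hz, fH=9.013e+09 Hz


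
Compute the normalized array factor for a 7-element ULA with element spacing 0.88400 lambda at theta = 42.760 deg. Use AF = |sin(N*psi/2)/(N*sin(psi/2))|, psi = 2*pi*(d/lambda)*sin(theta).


psi = 2*pi*0.88400*sin(42.760 deg) = 3.770999 rad
AF = |sin(7*3.770999/2) / (7*sin(3.770999/2))| = 0.08877

0.08877


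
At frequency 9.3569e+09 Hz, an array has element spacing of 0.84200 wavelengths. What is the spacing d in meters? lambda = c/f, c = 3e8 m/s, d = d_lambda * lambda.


lambda = c / f = 3.0000e+08 / 9.3569e+09 = 0.03206190 m
d = 0.84200 * 0.03206190 = 0.02700 m

0.02700 m


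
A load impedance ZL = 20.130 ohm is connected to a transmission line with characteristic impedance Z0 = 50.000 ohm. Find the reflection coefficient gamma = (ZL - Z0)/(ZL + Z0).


gamma = (20.130 - 50.000) / (20.130 + 50.000) = -0.4259

-0.4259


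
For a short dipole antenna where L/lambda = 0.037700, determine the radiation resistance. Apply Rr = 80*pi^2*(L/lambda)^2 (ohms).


Rr = 80 * pi^2 * (0.037700)^2 = 80 * 9.869604 * 1.421290e-03 = 1.122 ohm

1.122 ohm


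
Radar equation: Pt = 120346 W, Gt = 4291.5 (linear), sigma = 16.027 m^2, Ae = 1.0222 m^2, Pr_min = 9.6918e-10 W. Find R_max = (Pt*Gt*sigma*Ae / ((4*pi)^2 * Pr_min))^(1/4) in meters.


R^4 = 120346*4291.5*16.027*1.0222 / ((4*pi)^2 * 9.6918e-10) = 5.528467e+16
R_max = 5.528467e+16^0.25 = 15334 m

15334 m


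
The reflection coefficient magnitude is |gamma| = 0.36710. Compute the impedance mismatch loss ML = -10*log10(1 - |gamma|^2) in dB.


ML = -10 * log10(1 - 0.36710^2) = -10 * log10(0.86523759) = 0.6286 dB

0.6286 dB


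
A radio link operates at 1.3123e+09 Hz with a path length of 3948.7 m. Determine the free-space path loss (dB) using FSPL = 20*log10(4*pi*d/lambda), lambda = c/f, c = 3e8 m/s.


lambda = c / f = 3.0000e+08 / 1.3123e+09 = 0.2286063 m
FSPL = 20 * log10(4*pi*3948.7/0.2286063) = 106.7 dB

106.7 dB


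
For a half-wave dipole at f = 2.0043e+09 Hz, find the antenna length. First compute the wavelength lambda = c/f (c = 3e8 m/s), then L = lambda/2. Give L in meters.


lambda = c / f = 3.0000e+08 / 2.0043e+09 = 0.1496782 m
L = lambda / 2 = 0.1496782 / 2 = 0.07484 m

0.07484 m


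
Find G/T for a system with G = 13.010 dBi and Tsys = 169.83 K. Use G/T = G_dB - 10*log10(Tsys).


G/T = 13.010 - 10*log10(169.83) = 13.010 - 22.30014 = -9.290 dB/K

-9.290 dB/K


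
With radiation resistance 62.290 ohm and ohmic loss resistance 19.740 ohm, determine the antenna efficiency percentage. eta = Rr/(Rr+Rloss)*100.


eta = 62.290 / (62.290 + 19.740) * 100 = 75.94%

75.94%


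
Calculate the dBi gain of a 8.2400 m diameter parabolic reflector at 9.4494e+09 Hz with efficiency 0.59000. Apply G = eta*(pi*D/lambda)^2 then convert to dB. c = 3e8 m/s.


lambda = c / f = 3.0000e+08 / 9.4494e+09 = 0.03174805 m
G_linear = 0.59000 * (pi * 8.2400 / 0.03174805)^2 = 392258.2
G_dBi = 10 * log10(392258.2) = 55.94 dBi

55.94 dBi


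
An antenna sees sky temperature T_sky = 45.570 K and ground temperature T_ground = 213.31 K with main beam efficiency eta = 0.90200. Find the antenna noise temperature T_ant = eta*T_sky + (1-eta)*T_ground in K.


T_ant = 0.90200 * 45.570 + (1 - 0.90200) * 213.31 = 62.01 K

62.01 K


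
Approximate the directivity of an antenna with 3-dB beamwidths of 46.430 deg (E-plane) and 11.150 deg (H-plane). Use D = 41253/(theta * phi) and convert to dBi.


D_linear = 41253 / (46.430 * 11.150) = 79.68599
D_dBi = 10 * log10(79.68599) = 19.01 dBi

19.01 dBi


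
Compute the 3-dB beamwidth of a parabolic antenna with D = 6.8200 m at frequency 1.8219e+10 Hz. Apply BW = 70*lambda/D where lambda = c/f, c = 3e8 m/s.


lambda = c / f = 3.0000e+08 / 1.8219e+10 = 0.01646633 m
BW = 70 * 0.01646633 / 6.8200 = 0.1690 deg

0.1690 deg


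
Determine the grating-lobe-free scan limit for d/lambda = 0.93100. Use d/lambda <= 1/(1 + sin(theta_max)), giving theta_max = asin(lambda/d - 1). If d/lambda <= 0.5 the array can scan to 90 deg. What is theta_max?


lambda/d - 1 = 1/0.93100 - 1 = 0.07411386
theta_max = asin(0.07411386) = 4.250 deg

4.250 deg


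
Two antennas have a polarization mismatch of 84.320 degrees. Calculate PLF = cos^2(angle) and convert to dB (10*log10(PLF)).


PLF_linear = cos^2(84.320 deg) = 9.795537e-03
PLF_dB = 10 * log10(9.795537e-03) = -20.09 dB

-20.09 dB


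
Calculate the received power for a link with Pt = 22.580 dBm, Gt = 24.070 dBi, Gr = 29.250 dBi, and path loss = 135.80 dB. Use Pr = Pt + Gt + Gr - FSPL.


Pr = 22.580 + 24.070 + 29.250 - 135.80 = -59.90 dBm

-59.90 dBm


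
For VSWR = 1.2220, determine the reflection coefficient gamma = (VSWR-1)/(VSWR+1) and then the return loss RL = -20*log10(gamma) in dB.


gamma = (1.2220 - 1) / (1.2220 + 1) = 0.09990999
RL = -20 * log10(0.09990999) = 20.01 dB

20.01 dB


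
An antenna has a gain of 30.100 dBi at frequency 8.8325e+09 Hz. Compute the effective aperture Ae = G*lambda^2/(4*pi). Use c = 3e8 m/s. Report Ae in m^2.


lambda = c / f = 3.0000e+08 / 8.8325e+09 = 0.03396547 m
G_linear = 10^(30.100/10) = 1023.293
Ae = G_linear * lambda^2 / (4*pi) = 1023.293 * 0.03396547^2 / (4*pi) = 0.09394 m^2

0.09394 m^2


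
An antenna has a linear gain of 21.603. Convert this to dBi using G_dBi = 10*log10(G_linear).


G_dBi = 10 * log10(21.603) = 13.35 dBi

13.35 dBi


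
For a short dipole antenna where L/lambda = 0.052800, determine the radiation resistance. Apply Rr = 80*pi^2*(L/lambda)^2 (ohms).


Rr = 80 * pi^2 * (0.052800)^2 = 80 * 9.869604 * 2.787840e-03 = 2.201 ohm

2.201 ohm


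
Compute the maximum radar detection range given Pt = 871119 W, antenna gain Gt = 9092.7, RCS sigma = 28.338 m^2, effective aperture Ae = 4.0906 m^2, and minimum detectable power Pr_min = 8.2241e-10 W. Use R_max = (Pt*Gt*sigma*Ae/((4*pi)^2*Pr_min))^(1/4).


R^4 = 871119*9092.7*28.338*4.0906 / ((4*pi)^2 * 8.2241e-10) = 7.069984e+18
R_max = 7.069984e+18^0.25 = 51565 m

51565 m


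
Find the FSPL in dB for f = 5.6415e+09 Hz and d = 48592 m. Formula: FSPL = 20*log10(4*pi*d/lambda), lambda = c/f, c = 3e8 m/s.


lambda = c / f = 3.0000e+08 / 5.6415e+09 = 0.05317735 m
FSPL = 20 * log10(4*pi*48592/0.05317735) = 141.2 dB

141.2 dB


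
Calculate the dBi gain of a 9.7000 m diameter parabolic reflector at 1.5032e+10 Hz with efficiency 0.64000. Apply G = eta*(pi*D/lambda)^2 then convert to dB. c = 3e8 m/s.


lambda = c / f = 3.0000e+08 / 1.5032e+10 = 0.01995742 m
G_linear = 0.64000 * (pi * 9.7000 / 0.01995742)^2 = 1.492157e+06
G_dBi = 10 * log10(1.492157e+06) = 61.74 dBi

61.74 dBi


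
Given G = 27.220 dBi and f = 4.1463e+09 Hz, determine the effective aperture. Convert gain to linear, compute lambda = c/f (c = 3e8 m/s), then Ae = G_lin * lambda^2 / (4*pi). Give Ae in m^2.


lambda = c / f = 3.0000e+08 / 4.1463e+09 = 0.07235366 m
G_linear = 10^(27.220/10) = 527.2299
Ae = G_linear * lambda^2 / (4*pi) = 527.2299 * 0.07235366^2 / (4*pi) = 0.2196 m^2

0.2196 m^2


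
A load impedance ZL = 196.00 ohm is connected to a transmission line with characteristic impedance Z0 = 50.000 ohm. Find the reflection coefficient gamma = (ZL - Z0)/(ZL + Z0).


gamma = (196.00 - 50.000) / (196.00 + 50.000) = 0.5935

0.5935


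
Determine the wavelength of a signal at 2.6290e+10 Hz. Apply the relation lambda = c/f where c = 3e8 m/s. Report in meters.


lambda = c / f = 3.0000e+08 / 2.6290e+10 = 0.01141 m

0.01141 m


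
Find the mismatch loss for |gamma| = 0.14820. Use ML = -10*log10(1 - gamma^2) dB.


ML = -10 * log10(1 - 0.14820^2) = -10 * log10(0.97803676) = 0.09645 dB

0.09645 dB


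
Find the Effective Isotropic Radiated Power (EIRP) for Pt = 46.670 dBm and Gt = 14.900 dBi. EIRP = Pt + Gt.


EIRP = Pt + Gt = 46.670 + 14.900 = 61.57 dBm

61.57 dBm


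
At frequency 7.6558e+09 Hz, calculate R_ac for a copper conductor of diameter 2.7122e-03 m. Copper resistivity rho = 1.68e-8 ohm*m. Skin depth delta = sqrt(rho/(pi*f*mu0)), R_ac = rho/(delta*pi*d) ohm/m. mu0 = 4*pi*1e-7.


delta = sqrt(1.68e-8 / (pi * 7.6558e+09 * 4*pi*1e-7)) = 7.455546e-07 m
R_ac = 1.68e-8 / (7.455546e-07 * pi * 2.7122e-03) = 2.645 ohm/m

2.645 ohm/m


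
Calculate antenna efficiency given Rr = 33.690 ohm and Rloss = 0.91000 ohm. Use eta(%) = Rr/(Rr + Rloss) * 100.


eta = 33.690 / (33.690 + 0.91000) * 100 = 97.37%

97.37%


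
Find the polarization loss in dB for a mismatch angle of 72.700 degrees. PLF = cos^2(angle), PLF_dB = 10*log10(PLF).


PLF_linear = cos^2(72.700 deg) = 0.08843182
PLF_dB = 10 * log10(0.08843182) = -10.53 dB

-10.53 dB


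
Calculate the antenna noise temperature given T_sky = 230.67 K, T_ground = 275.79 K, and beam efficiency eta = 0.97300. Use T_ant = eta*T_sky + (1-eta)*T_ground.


T_ant = 0.97300 * 230.67 + (1 - 0.97300) * 275.79 = 231.9 K

231.9 K


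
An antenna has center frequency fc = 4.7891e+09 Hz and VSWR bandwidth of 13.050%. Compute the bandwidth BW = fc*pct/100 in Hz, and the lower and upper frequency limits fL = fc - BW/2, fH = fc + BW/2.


BW = 4.7891e+09 * 13.050/100 = 6.249776e+08 Hz
fL = 4.7891e+09 - 6.249776e+08/2 = 4.477e+09 Hz
fH = 4.7891e+09 + 6.249776e+08/2 = 5.102e+09 Hz

BW=6.250e+08 Hz, fL=4.477e+09 Hz, fH=5.102e+09 Hz


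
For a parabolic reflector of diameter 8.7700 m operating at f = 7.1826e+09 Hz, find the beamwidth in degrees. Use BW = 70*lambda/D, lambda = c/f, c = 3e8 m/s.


lambda = c / f = 3.0000e+08 / 7.1826e+09 = 0.04176761 m
BW = 70 * 0.04176761 / 8.7700 = 0.3334 deg

0.3334 deg


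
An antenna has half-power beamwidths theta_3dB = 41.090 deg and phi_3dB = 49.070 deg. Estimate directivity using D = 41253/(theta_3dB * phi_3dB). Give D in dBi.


D_linear = 41253 / (41.090 * 49.070) = 20.45989
D_dBi = 10 * log10(20.45989) = 13.11 dBi

13.11 dBi


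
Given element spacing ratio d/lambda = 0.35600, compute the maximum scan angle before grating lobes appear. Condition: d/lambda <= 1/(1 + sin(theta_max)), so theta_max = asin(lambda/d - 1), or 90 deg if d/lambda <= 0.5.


lambda/d - 1 = 1/0.35600 - 1 = 1.808989 >= 1
d/lambda <= 0.5, so the array can scan to endfire without grating lobes: theta_max = 90 deg

90 deg


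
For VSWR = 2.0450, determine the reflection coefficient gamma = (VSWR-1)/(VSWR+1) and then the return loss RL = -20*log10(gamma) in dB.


gamma = (2.0450 - 1) / (2.0450 + 1) = 0.3431856
RL = -20 * log10(0.3431856) = 9.289 dB

9.289 dB


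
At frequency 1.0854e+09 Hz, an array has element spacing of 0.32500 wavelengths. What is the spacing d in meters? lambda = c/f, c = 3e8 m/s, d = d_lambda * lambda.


lambda = c / f = 3.0000e+08 / 1.0854e+09 = 0.2763958 m
d = 0.32500 * 0.2763958 = 0.08983 m

0.08983 m


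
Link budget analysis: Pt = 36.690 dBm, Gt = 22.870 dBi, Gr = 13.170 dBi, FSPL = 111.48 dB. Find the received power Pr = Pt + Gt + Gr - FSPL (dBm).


Pr = 36.690 + 22.870 + 13.170 - 111.48 = -38.75 dBm

-38.75 dBm


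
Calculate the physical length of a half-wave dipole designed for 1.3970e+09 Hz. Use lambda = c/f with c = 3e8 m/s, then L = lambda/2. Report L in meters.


lambda = c / f = 3.0000e+08 / 1.3970e+09 = 0.2147459 m
L = lambda / 2 = 0.2147459 / 2 = 0.1074 m

0.1074 m


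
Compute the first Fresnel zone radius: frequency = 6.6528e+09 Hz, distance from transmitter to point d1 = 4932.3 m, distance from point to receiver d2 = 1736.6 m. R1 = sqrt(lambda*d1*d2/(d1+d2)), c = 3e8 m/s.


lambda = c / f = 3.0000e+08 / 6.6528e+09 = 0.04509380 m
R1 = sqrt(0.04509380 * 4932.3 * 1736.6 / (4932.3 + 1736.6)) = 7.610 m

7.610 m


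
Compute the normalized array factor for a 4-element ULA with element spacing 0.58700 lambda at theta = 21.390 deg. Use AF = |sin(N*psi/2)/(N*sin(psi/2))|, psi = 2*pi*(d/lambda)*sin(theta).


psi = 2*pi*0.58700*sin(21.390 deg) = 1.345150 rad
AF = |sin(4*1.345150/2) / (4*sin(1.345150/2))| = 0.1750

0.1750


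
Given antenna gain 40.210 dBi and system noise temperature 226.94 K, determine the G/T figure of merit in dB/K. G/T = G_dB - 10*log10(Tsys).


G/T = 40.210 - 10*log10(226.94) = 40.210 - 23.55911 = 16.65 dB/K

16.65 dB/K


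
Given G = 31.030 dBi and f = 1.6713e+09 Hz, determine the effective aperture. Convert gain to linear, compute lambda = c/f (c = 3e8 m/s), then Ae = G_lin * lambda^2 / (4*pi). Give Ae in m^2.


lambda = c / f = 3.0000e+08 / 1.6713e+09 = 0.1795010 m
G_linear = 10^(31.030/10) = 1267.652
Ae = G_linear * lambda^2 / (4*pi) = 1267.652 * 0.1795010^2 / (4*pi) = 3.250 m^2

3.250 m^2


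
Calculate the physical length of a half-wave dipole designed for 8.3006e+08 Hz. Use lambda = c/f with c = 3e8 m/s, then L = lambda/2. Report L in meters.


lambda = c / f = 3.0000e+08 / 8.3006e+08 = 0.3614197 m
L = lambda / 2 = 0.3614197 / 2 = 0.1807 m

0.1807 m


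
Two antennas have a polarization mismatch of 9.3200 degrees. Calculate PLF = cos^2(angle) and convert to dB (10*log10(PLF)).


PLF_linear = cos^2(9.3200 deg) = 0.9737728
PLF_dB = 10 * log10(0.9737728) = -0.1154 dB

-0.1154 dB


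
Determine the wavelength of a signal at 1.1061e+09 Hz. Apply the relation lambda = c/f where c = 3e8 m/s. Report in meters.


lambda = c / f = 3.0000e+08 / 1.1061e+09 = 0.2712 m

0.2712 m


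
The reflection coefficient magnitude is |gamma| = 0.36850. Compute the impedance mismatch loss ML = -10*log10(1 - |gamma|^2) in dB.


ML = -10 * log10(1 - 0.36850^2) = -10 * log10(0.86420775) = 0.6338 dB

0.6338 dB


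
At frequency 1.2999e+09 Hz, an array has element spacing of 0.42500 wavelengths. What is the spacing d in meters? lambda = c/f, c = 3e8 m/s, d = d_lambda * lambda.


lambda = c / f = 3.0000e+08 / 1.2999e+09 = 0.2307870 m
d = 0.42500 * 0.2307870 = 0.09808 m

0.09808 m


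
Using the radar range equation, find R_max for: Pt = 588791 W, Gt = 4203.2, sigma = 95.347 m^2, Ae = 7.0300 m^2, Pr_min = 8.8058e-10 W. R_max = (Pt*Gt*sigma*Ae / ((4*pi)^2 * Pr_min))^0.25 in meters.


R^4 = 588791*4203.2*95.347*7.0300 / ((4*pi)^2 * 8.8058e-10) = 1.192930e+19
R_max = 1.192930e+19^0.25 = 58770 m

58770 m


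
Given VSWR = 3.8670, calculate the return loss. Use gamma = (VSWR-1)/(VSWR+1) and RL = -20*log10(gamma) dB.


gamma = (3.8670 - 1) / (3.8670 + 1) = 0.5890692
RL = -20 * log10(0.5890692) = 4.597 dB

4.597 dB


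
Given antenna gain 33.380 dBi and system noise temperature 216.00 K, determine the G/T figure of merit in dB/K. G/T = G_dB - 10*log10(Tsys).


G/T = 33.380 - 10*log10(216.00) = 33.380 - 23.34454 = 10.04 dB/K

10.04 dB/K


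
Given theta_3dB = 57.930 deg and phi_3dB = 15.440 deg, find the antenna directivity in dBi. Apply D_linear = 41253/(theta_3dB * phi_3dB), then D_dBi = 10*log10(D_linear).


D_linear = 41253 / (57.930 * 15.440) = 46.12164
D_dBi = 10 * log10(46.12164) = 16.64 dBi

16.64 dBi


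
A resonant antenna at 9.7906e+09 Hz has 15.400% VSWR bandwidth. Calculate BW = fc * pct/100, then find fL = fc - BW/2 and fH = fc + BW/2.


BW = 9.7906e+09 * 15.400/100 = 1.507752e+09 Hz
fL = 9.7906e+09 - 1.507752e+09/2 = 9.037e+09 Hz
fH = 9.7906e+09 + 1.507752e+09/2 = 1.054e+10 Hz

BW=1.508e+09 Hz, fL=9.037e+09 Hz, fH=1.054e+10 Hz


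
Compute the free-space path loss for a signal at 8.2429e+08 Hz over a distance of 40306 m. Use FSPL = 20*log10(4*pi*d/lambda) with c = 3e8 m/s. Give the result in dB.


lambda = c / f = 3.0000e+08 / 8.2429e+08 = 0.3639496 m
FSPL = 20 * log10(4*pi*40306/0.3639496) = 122.9 dB

122.9 dB


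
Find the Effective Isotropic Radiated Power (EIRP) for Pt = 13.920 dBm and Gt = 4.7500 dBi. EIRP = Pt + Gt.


EIRP = Pt + Gt = 13.920 + 4.7500 = 18.67 dBm

18.67 dBm


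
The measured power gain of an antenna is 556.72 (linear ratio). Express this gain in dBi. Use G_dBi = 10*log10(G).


G_dBi = 10 * log10(556.72) = 27.46 dBi

27.46 dBi


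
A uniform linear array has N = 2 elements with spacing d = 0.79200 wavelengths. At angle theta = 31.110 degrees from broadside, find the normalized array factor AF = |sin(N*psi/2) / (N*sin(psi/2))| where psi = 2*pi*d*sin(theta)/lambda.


psi = 2*pi*0.79200*sin(31.110 deg) = 2.571160 rad
AF = |sin(2*2.571160/2) / (2*sin(2.571160/2))| = 0.2814

0.2814


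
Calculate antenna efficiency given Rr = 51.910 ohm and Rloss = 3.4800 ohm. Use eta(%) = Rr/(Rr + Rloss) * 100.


eta = 51.910 / (51.910 + 3.4800) * 100 = 93.72%

93.72%


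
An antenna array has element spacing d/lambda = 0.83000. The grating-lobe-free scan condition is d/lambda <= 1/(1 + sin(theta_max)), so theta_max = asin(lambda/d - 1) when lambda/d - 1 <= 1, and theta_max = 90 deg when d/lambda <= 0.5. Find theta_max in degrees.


lambda/d - 1 = 1/0.83000 - 1 = 0.2048193
theta_max = asin(0.2048193) = 11.82 deg

11.82 deg


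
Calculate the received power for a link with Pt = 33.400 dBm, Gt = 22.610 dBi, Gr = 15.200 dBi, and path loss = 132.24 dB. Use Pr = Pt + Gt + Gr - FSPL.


Pr = 33.400 + 22.610 + 15.200 - 132.24 = -61.03 dBm

-61.03 dBm


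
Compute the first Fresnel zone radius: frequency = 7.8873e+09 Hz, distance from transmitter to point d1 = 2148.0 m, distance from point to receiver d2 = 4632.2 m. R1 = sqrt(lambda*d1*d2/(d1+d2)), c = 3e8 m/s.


lambda = c / f = 3.0000e+08 / 7.8873e+09 = 0.03803583 m
R1 = sqrt(0.03803583 * 2148.0 * 4632.2 / (2148.0 + 4632.2)) = 7.471 m

7.471 m


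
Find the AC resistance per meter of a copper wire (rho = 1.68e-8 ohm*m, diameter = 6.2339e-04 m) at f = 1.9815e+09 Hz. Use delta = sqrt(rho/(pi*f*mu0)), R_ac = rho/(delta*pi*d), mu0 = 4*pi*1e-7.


delta = sqrt(1.68e-8 / (pi * 1.9815e+09 * 4*pi*1e-7)) = 1.465473e-06 m
R_ac = 1.68e-8 / (1.465473e-06 * pi * 6.2339e-04) = 5.854 ohm/m

5.854 ohm/m


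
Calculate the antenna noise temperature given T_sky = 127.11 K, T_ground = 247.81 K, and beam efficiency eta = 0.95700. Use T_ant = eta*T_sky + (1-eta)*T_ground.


T_ant = 0.95700 * 127.11 + (1 - 0.95700) * 247.81 = 132.3 K

132.3 K


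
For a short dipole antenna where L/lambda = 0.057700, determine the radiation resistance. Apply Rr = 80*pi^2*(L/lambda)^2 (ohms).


Rr = 80 * pi^2 * (0.057700)^2 = 80 * 9.869604 * 3.329290e-03 = 2.629 ohm

2.629 ohm


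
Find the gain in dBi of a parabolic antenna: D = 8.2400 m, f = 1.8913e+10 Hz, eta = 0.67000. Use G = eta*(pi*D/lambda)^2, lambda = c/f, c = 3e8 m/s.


lambda = c / f = 3.0000e+08 / 1.8913e+10 = 0.01586211 m
G_linear = 0.67000 * (pi * 8.2400 / 0.01586211)^2 = 1.784461e+06
G_dBi = 10 * log10(1.784461e+06) = 62.52 dBi

62.52 dBi


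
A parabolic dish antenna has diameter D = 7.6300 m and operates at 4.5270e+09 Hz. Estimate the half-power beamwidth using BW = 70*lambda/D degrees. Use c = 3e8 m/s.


lambda = c / f = 3.0000e+08 / 4.5270e+09 = 0.06626905 m
BW = 70 * 0.06626905 / 7.6300 = 0.6080 deg

0.6080 deg


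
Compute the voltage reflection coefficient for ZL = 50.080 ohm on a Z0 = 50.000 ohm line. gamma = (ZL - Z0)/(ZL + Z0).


gamma = (50.080 - 50.000) / (50.080 + 50.000) = 7.994e-04

7.994e-04


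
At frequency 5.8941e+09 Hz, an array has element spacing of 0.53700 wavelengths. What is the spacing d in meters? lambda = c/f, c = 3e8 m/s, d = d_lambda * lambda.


lambda = c / f = 3.0000e+08 / 5.8941e+09 = 0.05089836 m
d = 0.53700 * 0.05089836 = 0.02733 m

0.02733 m


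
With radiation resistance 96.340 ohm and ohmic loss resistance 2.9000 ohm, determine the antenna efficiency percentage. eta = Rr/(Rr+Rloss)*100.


eta = 96.340 / (96.340 + 2.9000) * 100 = 97.08%

97.08%


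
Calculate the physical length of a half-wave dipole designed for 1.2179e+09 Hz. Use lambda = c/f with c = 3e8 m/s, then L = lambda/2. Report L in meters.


lambda = c / f = 3.0000e+08 / 1.2179e+09 = 0.2463256 m
L = lambda / 2 = 0.2463256 / 2 = 0.1232 m

0.1232 m


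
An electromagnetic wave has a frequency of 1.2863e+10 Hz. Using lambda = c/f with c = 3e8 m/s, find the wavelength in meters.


lambda = c / f = 3.0000e+08 / 1.2863e+10 = 0.02332 m

0.02332 m


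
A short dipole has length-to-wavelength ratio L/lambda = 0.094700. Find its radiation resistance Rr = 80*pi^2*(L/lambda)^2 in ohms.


Rr = 80 * pi^2 * (0.094700)^2 = 80 * 9.869604 * 8.968090e-03 = 7.081 ohm

7.081 ohm


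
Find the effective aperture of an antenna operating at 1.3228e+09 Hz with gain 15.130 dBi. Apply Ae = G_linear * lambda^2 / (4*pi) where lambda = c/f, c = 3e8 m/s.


lambda = c / f = 3.0000e+08 / 1.3228e+09 = 0.2267917 m
G_linear = 10^(15.130/10) = 32.58367
Ae = G_linear * lambda^2 / (4*pi) = 32.58367 * 0.2267917^2 / (4*pi) = 0.1334 m^2

0.1334 m^2


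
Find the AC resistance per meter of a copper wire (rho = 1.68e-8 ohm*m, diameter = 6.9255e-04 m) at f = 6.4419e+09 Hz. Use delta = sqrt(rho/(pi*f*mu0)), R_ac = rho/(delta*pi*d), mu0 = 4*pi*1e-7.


delta = sqrt(1.68e-8 / (pi * 6.4419e+09 * 4*pi*1e-7)) = 8.127702e-07 m
R_ac = 1.68e-8 / (8.127702e-07 * pi * 6.9255e-04) = 9.500 ohm/m

9.500 ohm/m


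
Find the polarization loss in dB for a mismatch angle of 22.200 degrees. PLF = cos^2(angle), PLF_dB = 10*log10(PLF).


PLF_linear = cos^2(22.200 deg) = 0.8572363
PLF_dB = 10 * log10(0.8572363) = -0.6690 dB

-0.6690 dB


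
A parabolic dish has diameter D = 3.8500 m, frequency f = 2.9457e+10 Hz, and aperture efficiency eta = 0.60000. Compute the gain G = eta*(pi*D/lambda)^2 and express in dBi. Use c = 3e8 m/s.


lambda = c / f = 3.0000e+08 / 2.9457e+10 = 0.01018434 m
G_linear = 0.60000 * (pi * 3.8500 / 0.01018434)^2 = 846265.6
G_dBi = 10 * log10(846265.6) = 59.28 dBi

59.28 dBi


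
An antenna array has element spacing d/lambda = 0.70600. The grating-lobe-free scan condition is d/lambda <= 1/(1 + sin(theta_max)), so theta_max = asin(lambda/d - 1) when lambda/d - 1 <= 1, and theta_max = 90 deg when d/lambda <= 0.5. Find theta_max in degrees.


lambda/d - 1 = 1/0.70600 - 1 = 0.4164306
theta_max = asin(0.4164306) = 24.61 deg

24.61 deg


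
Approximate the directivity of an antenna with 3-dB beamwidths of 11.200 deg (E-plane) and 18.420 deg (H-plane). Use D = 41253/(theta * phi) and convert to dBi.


D_linear = 41253 / (11.200 * 18.420) = 199.9622
D_dBi = 10 * log10(199.9622) = 23.01 dBi

23.01 dBi


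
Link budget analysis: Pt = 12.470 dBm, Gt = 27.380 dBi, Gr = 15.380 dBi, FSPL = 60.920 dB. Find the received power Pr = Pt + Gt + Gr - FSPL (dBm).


Pr = 12.470 + 27.380 + 15.380 - 60.920 = -5.69 dBm

-5.69 dBm


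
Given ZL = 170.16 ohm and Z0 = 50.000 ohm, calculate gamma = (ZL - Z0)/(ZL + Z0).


gamma = (170.16 - 50.000) / (170.16 + 50.000) = 0.5458

0.5458


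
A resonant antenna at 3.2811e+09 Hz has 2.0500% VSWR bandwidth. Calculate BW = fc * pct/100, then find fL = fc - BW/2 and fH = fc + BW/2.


BW = 3.2811e+09 * 2.0500/100 = 6.726255e+07 Hz
fL = 3.2811e+09 - 6.726255e+07/2 = 3.247e+09 Hz
fH = 3.2811e+09 + 6.726255e+07/2 = 3.315e+09 Hz

BW=6.726e+07 Hz, fL=3.247e+09 Hz, fH=3.315e+09 Hz


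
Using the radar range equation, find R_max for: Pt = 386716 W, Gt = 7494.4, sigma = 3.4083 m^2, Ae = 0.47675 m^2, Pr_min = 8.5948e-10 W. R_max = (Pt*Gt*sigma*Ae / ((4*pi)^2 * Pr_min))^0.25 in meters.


R^4 = 386716*7494.4*3.4083*0.47675 / ((4*pi)^2 * 8.5948e-10) = 3.469781e+16
R_max = 3.469781e+16^0.25 = 13648 m

13648 m


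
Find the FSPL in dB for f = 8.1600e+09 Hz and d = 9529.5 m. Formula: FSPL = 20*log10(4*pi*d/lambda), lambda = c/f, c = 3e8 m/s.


lambda = c / f = 3.0000e+08 / 8.1600e+09 = 0.03676471 m
FSPL = 20 * log10(4*pi*9529.5/0.03676471) = 130.3 dB

130.3 dB


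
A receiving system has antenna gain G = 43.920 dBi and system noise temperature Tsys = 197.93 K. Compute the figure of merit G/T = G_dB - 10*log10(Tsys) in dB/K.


G/T = 43.920 - 10*log10(197.93) = 43.920 - 22.96512 = 20.95 dB/K

20.95 dB/K


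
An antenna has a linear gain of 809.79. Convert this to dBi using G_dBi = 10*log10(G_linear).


G_dBi = 10 * log10(809.79) = 29.08 dBi

29.08 dBi


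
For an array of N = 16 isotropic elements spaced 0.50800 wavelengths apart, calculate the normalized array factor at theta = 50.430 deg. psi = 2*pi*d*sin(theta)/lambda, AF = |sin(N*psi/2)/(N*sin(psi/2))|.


psi = 2*pi*0.50800*sin(50.430 deg) = 2.460434 rad
AF = |sin(16*2.460434/2) / (16*sin(2.460434/2))| = 0.04911

0.04911


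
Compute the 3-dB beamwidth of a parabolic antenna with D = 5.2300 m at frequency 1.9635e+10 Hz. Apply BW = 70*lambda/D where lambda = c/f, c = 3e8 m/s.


lambda = c / f = 3.0000e+08 / 1.9635e+10 = 0.01527884 m
BW = 70 * 0.01527884 / 5.2300 = 0.2045 deg

0.2045 deg


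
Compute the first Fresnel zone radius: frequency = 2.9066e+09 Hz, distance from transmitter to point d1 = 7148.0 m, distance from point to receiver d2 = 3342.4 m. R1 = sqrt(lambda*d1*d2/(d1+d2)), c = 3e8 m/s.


lambda = c / f = 3.0000e+08 / 2.9066e+09 = 0.1032134 m
R1 = sqrt(0.1032134 * 7148.0 * 3342.4 / (7148.0 + 3342.4)) = 15.33 m

15.33 m


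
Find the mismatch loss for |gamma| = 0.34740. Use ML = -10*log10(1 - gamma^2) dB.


ML = -10 * log10(1 - 0.34740^2) = -10 * log10(0.87931324) = 0.5586 dB

0.5586 dB


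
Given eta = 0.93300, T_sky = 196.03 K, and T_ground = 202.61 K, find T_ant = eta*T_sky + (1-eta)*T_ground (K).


T_ant = 0.93300 * 196.03 + (1 - 0.93300) * 202.61 = 196.5 K

196.5 K


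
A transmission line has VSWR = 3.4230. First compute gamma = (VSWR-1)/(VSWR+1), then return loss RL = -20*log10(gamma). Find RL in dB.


gamma = (3.4230 - 1) / (3.4230 + 1) = 0.5478182
RL = -20 * log10(0.5478182) = 5.227 dB

5.227 dB


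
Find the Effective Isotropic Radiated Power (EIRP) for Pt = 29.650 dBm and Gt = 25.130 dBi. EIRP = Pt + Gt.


EIRP = Pt + Gt = 29.650 + 25.130 = 54.78 dBm

54.78 dBm


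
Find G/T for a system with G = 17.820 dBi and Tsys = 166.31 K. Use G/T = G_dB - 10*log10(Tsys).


G/T = 17.820 - 10*log10(166.31) = 17.820 - 22.20918 = -4.389 dB/K

-4.389 dB/K


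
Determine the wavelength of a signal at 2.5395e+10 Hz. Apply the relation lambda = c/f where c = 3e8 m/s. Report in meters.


lambda = c / f = 3.0000e+08 / 2.5395e+10 = 0.01181 m

0.01181 m


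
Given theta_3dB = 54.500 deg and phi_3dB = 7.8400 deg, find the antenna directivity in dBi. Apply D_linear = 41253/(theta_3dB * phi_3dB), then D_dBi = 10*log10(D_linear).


D_linear = 41253 / (54.500 * 7.8400) = 96.54793
D_dBi = 10 * log10(96.54793) = 19.85 dBi

19.85 dBi


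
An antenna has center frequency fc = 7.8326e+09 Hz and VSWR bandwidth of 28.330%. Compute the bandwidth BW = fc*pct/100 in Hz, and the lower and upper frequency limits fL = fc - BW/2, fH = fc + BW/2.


BW = 7.8326e+09 * 28.330/100 = 2.218976e+09 Hz
fL = 7.8326e+09 - 2.218976e+09/2 = 6.723e+09 Hz
fH = 7.8326e+09 + 2.218976e+09/2 = 8.942e+09 Hz

BW=2.219e+09 Hz, fL=6.723e+09 Hz, fH=8.942e+09 Hz


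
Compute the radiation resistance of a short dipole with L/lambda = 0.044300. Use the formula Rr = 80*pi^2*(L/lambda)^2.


Rr = 80 * pi^2 * (0.044300)^2 = 80 * 9.869604 * 1.962490e-03 = 1.550 ohm

1.550 ohm


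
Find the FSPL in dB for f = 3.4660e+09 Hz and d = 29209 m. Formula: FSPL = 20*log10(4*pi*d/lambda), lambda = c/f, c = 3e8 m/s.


lambda = c / f = 3.0000e+08 / 3.4660e+09 = 0.08655511 m
FSPL = 20 * log10(4*pi*29209/0.08655511) = 132.5 dB

132.5 dB


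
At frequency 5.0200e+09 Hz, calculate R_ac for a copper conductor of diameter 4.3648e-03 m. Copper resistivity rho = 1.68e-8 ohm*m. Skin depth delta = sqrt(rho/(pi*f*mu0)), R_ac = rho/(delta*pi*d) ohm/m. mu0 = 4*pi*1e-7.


delta = sqrt(1.68e-8 / (pi * 5.0200e+09 * 4*pi*1e-7)) = 9.207101e-07 m
R_ac = 1.68e-8 / (9.207101e-07 * pi * 4.3648e-03) = 1.331 ohm/m

1.331 ohm/m


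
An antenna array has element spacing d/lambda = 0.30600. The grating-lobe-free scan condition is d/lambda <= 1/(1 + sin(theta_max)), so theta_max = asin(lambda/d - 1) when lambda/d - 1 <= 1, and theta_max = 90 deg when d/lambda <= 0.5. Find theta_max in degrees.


lambda/d - 1 = 1/0.30600 - 1 = 2.267974 >= 1
d/lambda <= 0.5, so the array can scan to endfire without grating lobes: theta_max = 90 deg

90 deg


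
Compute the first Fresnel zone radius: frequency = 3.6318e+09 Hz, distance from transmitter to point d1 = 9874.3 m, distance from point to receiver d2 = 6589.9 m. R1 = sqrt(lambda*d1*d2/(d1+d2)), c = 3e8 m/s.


lambda = c / f = 3.0000e+08 / 3.6318e+09 = 0.08260367 m
R1 = sqrt(0.08260367 * 9874.3 * 6589.9 / (9874.3 + 6589.9)) = 18.07 m

18.07 m


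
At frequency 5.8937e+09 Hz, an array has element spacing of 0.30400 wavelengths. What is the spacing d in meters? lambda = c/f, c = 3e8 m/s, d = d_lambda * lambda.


lambda = c / f = 3.0000e+08 / 5.8937e+09 = 0.05090181 m
d = 0.30400 * 0.05090181 = 0.01547 m

0.01547 m


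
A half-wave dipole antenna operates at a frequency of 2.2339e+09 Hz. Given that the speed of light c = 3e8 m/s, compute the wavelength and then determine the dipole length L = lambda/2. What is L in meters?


lambda = c / f = 3.0000e+08 / 2.2339e+09 = 0.1342943 m
L = lambda / 2 = 0.1342943 / 2 = 0.06715 m

0.06715 m


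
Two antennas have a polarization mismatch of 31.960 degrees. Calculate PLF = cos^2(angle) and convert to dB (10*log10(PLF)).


PLF_linear = cos^2(31.960 deg) = 0.7198128
PLF_dB = 10 * log10(0.7198128) = -1.428 dB

-1.428 dB


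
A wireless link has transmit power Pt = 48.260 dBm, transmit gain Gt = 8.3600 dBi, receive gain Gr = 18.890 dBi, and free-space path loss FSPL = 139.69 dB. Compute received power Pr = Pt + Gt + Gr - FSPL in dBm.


Pr = 48.260 + 8.3600 + 18.890 - 139.69 = -64.18 dBm

-64.18 dBm


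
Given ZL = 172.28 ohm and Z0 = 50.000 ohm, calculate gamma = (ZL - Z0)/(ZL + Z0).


gamma = (172.28 - 50.000) / (172.28 + 50.000) = 0.5501

0.5501


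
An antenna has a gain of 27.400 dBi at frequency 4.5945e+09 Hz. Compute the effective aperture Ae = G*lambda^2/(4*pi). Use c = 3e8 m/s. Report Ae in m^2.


lambda = c / f = 3.0000e+08 / 4.5945e+09 = 0.06529546 m
G_linear = 10^(27.400/10) = 549.5409
Ae = G_linear * lambda^2 / (4*pi) = 549.5409 * 0.06529546^2 / (4*pi) = 0.1864 m^2

0.1864 m^2


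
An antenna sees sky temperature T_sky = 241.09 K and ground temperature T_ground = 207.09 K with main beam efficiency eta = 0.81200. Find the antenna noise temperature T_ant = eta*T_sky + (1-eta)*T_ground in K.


T_ant = 0.81200 * 241.09 + (1 - 0.81200) * 207.09 = 234.7 K

234.7 K


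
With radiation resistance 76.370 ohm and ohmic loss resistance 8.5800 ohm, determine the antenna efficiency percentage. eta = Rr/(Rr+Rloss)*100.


eta = 76.370 / (76.370 + 8.5800) * 100 = 89.90%

89.90%


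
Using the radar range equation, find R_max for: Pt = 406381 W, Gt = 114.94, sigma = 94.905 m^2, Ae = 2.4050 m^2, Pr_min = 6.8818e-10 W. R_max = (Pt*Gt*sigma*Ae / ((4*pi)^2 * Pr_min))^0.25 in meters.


R^4 = 406381*114.94*94.905*2.4050 / ((4*pi)^2 * 6.8818e-10) = 9.810406e+16
R_max = 9.810406e+16^0.25 = 17698 m

17698 m


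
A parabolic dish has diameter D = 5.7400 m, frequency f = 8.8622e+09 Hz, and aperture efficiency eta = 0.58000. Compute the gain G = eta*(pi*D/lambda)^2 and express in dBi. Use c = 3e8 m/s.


lambda = c / f = 3.0000e+08 / 8.8622e+09 = 0.03385164 m
G_linear = 0.58000 * (pi * 5.7400 / 0.03385164)^2 = 164585.7
G_dBi = 10 * log10(164585.7) = 52.16 dBi

52.16 dBi


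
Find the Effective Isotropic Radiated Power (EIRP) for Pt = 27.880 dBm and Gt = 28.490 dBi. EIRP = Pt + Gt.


EIRP = Pt + Gt = 27.880 + 28.490 = 56.37 dBm

56.37 dBm


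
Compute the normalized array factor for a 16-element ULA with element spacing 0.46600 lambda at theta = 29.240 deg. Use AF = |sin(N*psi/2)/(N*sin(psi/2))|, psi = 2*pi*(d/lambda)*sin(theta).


psi = 2*pi*0.46600*sin(29.240 deg) = 1.430220 rad
AF = |sin(16*1.430220/2) / (16*sin(1.430220/2))| = 0.08599

0.08599


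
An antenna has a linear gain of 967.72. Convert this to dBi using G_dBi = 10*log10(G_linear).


G_dBi = 10 * log10(967.72) = 29.86 dBi

29.86 dBi


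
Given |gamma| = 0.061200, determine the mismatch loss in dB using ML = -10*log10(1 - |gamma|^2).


ML = -10 * log10(1 - 0.061200^2) = -10 * log10(0.99625456) = 0.01630 dB

0.01630 dB


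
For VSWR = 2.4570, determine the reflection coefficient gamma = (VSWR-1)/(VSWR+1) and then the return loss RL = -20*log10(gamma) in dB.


gamma = (2.4570 - 1) / (2.4570 + 1) = 0.4214637
RL = -20 * log10(0.4214637) = 7.505 dB

7.505 dB


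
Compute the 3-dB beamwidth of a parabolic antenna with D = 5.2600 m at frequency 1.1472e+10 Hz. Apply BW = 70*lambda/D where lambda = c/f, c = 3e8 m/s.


lambda = c / f = 3.0000e+08 / 1.1472e+10 = 0.02615063 m
BW = 70 * 0.02615063 / 5.2600 = 0.3480 deg

0.3480 deg


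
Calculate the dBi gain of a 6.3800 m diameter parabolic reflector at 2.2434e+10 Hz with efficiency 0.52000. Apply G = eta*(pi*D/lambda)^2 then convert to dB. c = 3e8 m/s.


lambda = c / f = 3.0000e+08 / 2.2434e+10 = 0.01337256 m
G_linear = 0.52000 * (pi * 6.3800 / 0.01337256)^2 = 1.168195e+06
G_dBi = 10 * log10(1.168195e+06) = 60.68 dBi

60.68 dBi


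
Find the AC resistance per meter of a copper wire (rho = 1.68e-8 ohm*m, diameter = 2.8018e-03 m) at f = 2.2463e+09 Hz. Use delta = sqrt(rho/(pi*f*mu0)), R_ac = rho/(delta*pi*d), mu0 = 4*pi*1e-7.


delta = sqrt(1.68e-8 / (pi * 2.2463e+09 * 4*pi*1e-7)) = 1.376388e-06 m
R_ac = 1.68e-8 / (1.376388e-06 * pi * 2.8018e-03) = 1.387 ohm/m

1.387 ohm/m


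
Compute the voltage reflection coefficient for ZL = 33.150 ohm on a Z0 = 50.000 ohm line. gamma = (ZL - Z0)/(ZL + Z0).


gamma = (33.150 - 50.000) / (33.150 + 50.000) = -0.2026

-0.2026


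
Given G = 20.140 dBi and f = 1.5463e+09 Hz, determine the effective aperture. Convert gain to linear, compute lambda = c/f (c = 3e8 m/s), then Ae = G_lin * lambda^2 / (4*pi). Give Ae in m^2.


lambda = c / f = 3.0000e+08 / 1.5463e+09 = 0.1940115 m
G_linear = 10^(20.140/10) = 103.2761
Ae = G_linear * lambda^2 / (4*pi) = 103.2761 * 0.1940115^2 / (4*pi) = 0.3093 m^2

0.3093 m^2


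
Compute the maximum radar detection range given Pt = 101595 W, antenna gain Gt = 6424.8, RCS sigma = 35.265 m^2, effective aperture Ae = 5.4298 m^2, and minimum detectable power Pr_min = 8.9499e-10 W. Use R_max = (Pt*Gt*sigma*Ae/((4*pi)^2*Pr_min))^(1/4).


R^4 = 101595*6424.8*35.265*5.4298 / ((4*pi)^2 * 8.9499e-10) = 8.843451e+17
R_max = 8.843451e+17^0.25 = 30666 m

30666 m


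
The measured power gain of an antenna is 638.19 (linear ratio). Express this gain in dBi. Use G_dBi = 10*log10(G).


G_dBi = 10 * log10(638.19) = 28.05 dBi

28.05 dBi


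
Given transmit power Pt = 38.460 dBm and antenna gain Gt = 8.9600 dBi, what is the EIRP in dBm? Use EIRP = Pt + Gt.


EIRP = Pt + Gt = 38.460 + 8.9600 = 47.42 dBm

47.42 dBm


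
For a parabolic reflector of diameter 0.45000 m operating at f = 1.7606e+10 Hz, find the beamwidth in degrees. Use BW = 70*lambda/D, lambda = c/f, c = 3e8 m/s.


lambda = c / f = 3.0000e+08 / 1.7606e+10 = 0.01703965 m
BW = 70 * 0.01703965 / 0.45000 = 2.651 deg

2.651 deg


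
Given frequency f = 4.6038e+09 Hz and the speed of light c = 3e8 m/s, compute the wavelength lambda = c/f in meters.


lambda = c / f = 3.0000e+08 / 4.6038e+09 = 0.06516 m

0.06516 m


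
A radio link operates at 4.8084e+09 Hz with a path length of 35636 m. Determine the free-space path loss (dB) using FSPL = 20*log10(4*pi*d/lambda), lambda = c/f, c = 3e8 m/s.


lambda = c / f = 3.0000e+08 / 4.8084e+09 = 0.06239082 m
FSPL = 20 * log10(4*pi*35636/0.06239082) = 137.1 dB

137.1 dB


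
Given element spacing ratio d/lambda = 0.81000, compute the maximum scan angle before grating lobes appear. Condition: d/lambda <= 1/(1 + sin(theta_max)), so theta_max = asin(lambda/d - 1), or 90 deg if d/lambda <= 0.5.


lambda/d - 1 = 1/0.81000 - 1 = 0.2345679
theta_max = asin(0.2345679) = 13.57 deg

13.57 deg


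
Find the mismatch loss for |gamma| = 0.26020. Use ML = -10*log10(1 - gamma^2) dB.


ML = -10 * log10(1 - 0.26020^2) = -10 * log10(0.93229596) = 0.3045 dB

0.3045 dB


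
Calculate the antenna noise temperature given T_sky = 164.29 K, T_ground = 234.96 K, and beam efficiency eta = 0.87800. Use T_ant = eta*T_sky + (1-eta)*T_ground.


T_ant = 0.87800 * 164.29 + (1 - 0.87800) * 234.96 = 172.9 K

172.9 K


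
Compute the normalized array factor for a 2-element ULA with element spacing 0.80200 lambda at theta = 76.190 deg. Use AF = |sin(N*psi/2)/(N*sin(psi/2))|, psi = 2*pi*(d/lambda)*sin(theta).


psi = 2*pi*0.80200*sin(76.190 deg) = 4.893447 rad
AF = |sin(2*4.893447/2) / (2*sin(4.893447/2))| = 0.7681

0.7681
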